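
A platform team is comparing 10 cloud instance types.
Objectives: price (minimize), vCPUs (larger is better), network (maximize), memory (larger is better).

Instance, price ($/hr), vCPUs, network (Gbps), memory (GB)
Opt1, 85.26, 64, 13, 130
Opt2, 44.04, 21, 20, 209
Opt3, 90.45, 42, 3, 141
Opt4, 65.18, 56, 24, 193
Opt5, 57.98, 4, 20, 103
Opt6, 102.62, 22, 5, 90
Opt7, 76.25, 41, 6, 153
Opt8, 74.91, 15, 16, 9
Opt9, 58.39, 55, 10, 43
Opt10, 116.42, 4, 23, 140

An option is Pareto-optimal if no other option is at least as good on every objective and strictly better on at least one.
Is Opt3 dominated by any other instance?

Yes

Opt4 vs Opt3: price 65.18≤90.45, vCPUs 56≥42, network 24≥3, memory 193≥141 — Opt4 is at least as good on every objective and strictly better on at least one, so Opt4 dominates Opt3.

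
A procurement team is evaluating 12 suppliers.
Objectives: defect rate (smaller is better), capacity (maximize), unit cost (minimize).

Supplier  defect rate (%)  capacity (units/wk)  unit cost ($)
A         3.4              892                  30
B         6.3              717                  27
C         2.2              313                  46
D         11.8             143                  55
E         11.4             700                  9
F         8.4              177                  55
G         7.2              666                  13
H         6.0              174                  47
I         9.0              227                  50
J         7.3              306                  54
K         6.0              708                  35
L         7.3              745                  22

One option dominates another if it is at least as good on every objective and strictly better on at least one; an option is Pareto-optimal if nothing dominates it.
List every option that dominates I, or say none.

A: defect rate 3.4≤9.0, capacity 892≥227, unit cost 30≤50 — dominates I.
B: defect rate 6.3≤9.0, capacity 717≥227, unit cost 27≤50 — dominates I.
C: defect rate 2.2≤9.0, capacity 313≥227, unit cost 46≤50 — dominates I.
G: defect rate 7.2≤9.0, capacity 666≥227, unit cost 13≤50 — dominates I.
K: defect rate 6.0≤9.0, capacity 708≥227, unit cost 35≤50 — dominates I.
L: defect rate 7.3≤9.0, capacity 745≥227, unit cost 22≤50 — dominates I.
Others (D, E, F, H, J) are each worse than I on at least one objective.

A, B, C, G, K, L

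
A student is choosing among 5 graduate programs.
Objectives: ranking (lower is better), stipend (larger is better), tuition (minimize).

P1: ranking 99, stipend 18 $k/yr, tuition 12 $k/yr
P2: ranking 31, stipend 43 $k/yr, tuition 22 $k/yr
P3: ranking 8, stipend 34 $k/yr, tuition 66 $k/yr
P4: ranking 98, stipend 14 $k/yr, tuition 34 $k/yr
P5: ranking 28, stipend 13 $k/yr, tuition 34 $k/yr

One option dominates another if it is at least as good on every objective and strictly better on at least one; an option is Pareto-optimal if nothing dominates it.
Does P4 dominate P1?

P4 vs P1: P4 is worse on stipend (14 vs 18), so it does not dominate P1.

No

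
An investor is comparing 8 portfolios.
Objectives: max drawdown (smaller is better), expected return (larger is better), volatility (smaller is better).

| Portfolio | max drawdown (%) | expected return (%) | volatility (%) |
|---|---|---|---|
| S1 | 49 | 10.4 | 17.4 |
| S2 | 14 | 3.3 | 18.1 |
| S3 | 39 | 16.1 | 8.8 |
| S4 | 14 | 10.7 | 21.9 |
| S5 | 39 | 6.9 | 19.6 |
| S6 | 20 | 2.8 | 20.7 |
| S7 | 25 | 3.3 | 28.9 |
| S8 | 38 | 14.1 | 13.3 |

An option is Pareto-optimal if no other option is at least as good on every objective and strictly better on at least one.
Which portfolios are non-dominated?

S1: dominated by S3 (max drawdown 39≤49, expected return 16.1≥10.4, volatility 8.8≤17.4).
S2: not dominated.
S3: not dominated (best expected return).
S4: not dominated.
S5: dominated by S3 (max drawdown 39≤39, expected return 16.1≥6.9, volatility 8.8≤19.6).
S6: dominated by S2 (max drawdown 14≤20, expected return 3.3≥2.8, volatility 18.1≤20.7).
S7: dominated by S2 (max drawdown 14≤25, expected return 3.3≥3.3, volatility 18.1≤28.9).
S8: not dominated.

S2, S3, S4, S8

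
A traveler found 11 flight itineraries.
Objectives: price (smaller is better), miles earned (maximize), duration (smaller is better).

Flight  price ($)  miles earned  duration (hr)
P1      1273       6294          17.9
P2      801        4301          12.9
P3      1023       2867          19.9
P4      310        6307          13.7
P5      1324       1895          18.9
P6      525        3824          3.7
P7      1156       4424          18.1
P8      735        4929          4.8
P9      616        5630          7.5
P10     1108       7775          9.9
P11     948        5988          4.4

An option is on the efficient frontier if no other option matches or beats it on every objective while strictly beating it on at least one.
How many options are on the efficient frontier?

P1: dominated by P4 (price 310≤1273, miles earned 6307≥6294, duration 13.7≤17.9).
P2: dominated by P8 (price 735≤801, miles earned 4929≥4301, duration 4.8≤12.9).
P3: dominated by P2 (price 801≤1023, miles earned 4301≥2867, duration 12.9≤19.9).
P4: not dominated (best price).
P5: dominated by P1 (price 1273≤1324, miles earned 6294≥1895, duration 17.9≤18.9).
P6: not dominated (best duration).
P7: dominated by P4 (price 310≤1156, miles earned 6307≥4424, duration 13.7≤18.1).
P8: not dominated.
P9: not dominated.
P10: not dominated (best miles earned).
P11: not dominated.
Pareto-optimal: P4, P6, P8, P9, P10, P11 → 6.

6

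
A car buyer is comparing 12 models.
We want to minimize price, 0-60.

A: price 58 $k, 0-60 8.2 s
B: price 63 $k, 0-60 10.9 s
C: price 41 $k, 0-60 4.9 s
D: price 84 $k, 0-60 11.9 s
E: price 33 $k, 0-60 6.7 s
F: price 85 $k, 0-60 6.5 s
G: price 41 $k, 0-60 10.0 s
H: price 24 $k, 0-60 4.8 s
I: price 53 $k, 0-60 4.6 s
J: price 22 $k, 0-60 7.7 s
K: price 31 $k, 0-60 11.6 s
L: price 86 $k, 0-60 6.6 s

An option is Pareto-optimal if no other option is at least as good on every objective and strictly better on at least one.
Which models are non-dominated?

A: dominated by C (price 41≤58, 0-60 4.9≤8.2).
B: dominated by A (price 58≤63, 0-60 8.2≤10.9).
C: dominated by H (price 24≤41, 0-60 4.8≤4.9).
D: dominated by A (price 58≤84, 0-60 8.2≤11.9).
E: dominated by H (price 24≤33, 0-60 4.8≤6.7).
F: dominated by C (price 41≤85, 0-60 4.9≤6.5).
G: dominated by C (price 41≤41, 0-60 4.9≤10.0).
H: not dominated.
I: not dominated (best 0-60).
J: not dominated (best price).
K: dominated by H (price 24≤31, 0-60 4.8≤11.6).
L: dominated by C (price 41≤86, 0-60 4.9≤6.6).

H, I, J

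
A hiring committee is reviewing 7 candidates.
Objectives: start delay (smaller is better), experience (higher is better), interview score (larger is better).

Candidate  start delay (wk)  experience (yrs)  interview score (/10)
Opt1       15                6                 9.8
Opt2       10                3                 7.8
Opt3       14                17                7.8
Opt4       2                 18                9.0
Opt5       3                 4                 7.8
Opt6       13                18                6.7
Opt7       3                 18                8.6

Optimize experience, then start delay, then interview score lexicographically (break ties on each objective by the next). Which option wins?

First maximize experience: best is 18, kept {Opt4, Opt6, Opt7}.
Then minimize start delay: best is 2, kept {Opt4}.

Opt4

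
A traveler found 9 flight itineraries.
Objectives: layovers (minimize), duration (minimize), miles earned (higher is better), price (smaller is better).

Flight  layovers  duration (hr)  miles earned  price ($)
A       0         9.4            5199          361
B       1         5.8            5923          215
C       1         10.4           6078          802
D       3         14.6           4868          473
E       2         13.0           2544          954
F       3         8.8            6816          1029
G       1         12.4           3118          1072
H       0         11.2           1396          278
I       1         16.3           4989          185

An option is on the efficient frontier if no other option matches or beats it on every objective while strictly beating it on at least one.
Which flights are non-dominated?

A: not dominated.
B: not dominated (best duration).
C: not dominated.
D: dominated by A (layovers 0≤3, duration 9.4≤14.6, miles earned 5199≥4868, price 361≤473).
E: dominated by A (layovers 0≤2, duration 9.4≤13.0, miles earned 5199≥2544, price 361≤954).
F: not dominated (best miles earned).
G: dominated by A (layovers 0≤1, duration 9.4≤12.4, miles earned 5199≥3118, price 361≤1072).
H: not dominated.
I: not dominated (best price).

A, B, C, F, H, I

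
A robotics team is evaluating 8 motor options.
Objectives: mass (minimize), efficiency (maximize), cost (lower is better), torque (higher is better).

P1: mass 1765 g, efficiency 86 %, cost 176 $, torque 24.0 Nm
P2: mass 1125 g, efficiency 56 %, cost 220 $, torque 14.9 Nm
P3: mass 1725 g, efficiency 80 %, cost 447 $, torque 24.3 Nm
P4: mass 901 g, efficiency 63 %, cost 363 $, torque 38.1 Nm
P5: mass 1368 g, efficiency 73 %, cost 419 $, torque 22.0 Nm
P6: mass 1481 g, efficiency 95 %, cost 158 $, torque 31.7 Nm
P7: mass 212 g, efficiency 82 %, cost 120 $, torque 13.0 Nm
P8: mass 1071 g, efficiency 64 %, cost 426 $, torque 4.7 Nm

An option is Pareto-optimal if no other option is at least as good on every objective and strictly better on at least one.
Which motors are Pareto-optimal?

P1: dominated by P6 (mass 1481≤1765, efficiency 95≥86, cost 158≤176, torque 31.7≥24.0).
P2: not dominated.
P3: dominated by P6 (mass 1481≤1725, efficiency 95≥80, cost 158≤447, torque 31.7≥24.3).
P4: not dominated (best torque).
P5: not dominated.
P6: not dominated (best efficiency).
P7: not dominated (best mass).
P8: dominated by P7 (mass 212≤1071, efficiency 82≥64, cost 120≤426, torque 13.0≥4.7).

P2, P4, P5, P6, P7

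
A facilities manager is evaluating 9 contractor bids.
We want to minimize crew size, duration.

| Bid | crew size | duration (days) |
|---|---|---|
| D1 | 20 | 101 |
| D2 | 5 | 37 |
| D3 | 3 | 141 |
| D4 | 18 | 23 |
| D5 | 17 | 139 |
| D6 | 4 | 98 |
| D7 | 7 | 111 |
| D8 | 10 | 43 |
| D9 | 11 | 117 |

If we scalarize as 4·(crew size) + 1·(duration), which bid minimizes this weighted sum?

D2

D1: 4·20 + 1·101 = 181
D2: 4·5 + 1·37 = 57
D3: 4·3 + 1·141 = 153
D4: 4·18 + 1·23 = 95
D5: 4·17 + 1·139 = 207
D6: 4·4 + 1·98 = 114
D7: 4·7 + 1·111 = 139
D8: 4·10 + 1·43 = 83
D9: 4·11 + 1·117 = 161
Lowest: D2 at 57.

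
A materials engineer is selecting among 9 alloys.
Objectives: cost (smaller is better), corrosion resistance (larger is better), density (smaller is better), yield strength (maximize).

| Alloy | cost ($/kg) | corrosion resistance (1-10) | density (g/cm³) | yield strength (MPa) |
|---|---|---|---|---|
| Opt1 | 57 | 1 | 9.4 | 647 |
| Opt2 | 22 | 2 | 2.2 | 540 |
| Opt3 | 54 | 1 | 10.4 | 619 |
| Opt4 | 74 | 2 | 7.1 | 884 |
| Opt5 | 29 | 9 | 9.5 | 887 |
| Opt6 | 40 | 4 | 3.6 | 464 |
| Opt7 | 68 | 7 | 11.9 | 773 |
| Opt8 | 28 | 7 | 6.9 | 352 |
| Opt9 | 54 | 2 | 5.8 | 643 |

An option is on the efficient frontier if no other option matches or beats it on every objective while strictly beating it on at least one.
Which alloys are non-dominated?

Opt1: not dominated.
Opt2: not dominated (best cost).
Opt3: dominated by Opt5 (cost 29≤54, corrosion resistance 9≥1, density 9.5≤10.4, yield strength 887≥619).
Opt4: not dominated.
Opt5: not dominated (best corrosion resistance).
Opt6: not dominated.
Opt7: dominated by Opt5 (cost 29≤68, corrosion resistance 9≥7, density 9.5≤11.9, yield strength 887≥773).
Opt8: not dominated.
Opt9: not dominated.

Opt1, Opt2, Opt4, Opt5, Opt6, Opt8, Opt9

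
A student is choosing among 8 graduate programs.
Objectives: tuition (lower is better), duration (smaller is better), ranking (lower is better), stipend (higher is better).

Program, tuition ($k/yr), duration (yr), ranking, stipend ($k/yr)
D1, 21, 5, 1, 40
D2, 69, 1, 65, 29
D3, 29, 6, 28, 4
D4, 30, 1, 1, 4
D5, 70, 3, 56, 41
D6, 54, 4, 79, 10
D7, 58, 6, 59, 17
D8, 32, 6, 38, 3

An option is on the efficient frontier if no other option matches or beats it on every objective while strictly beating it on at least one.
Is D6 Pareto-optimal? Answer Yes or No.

Yes

D1: worse on duration (5 vs 4).
D2: worse on tuition (69 vs 54).
D3: worse on duration (6 vs 4).
D4: worse on stipend (4 vs 10).
D5: worse on tuition (70 vs 54).
D7: worse on tuition (58 vs 54).
D8: worse on duration (6 vs 4).
No option is at least as good as D6 on every objective and strictly better on one.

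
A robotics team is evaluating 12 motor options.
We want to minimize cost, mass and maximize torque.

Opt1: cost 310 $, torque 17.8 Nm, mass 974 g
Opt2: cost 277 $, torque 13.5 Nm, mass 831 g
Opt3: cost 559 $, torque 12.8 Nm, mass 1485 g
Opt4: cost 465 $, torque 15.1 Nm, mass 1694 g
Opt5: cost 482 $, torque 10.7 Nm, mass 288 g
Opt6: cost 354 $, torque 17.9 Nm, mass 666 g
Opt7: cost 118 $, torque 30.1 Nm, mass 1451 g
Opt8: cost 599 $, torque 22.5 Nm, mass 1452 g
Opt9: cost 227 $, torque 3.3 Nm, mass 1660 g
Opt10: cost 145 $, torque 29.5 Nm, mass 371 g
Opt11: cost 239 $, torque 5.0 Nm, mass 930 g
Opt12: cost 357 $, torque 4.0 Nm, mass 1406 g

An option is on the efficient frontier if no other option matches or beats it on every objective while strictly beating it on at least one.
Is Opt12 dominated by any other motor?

Yes

Opt1 vs Opt12: cost 310≤357, torque 17.8≥4.0, mass 974≤1406 — Opt1 is at least as good on every objective and strictly better on at least one, so Opt1 dominates Opt12.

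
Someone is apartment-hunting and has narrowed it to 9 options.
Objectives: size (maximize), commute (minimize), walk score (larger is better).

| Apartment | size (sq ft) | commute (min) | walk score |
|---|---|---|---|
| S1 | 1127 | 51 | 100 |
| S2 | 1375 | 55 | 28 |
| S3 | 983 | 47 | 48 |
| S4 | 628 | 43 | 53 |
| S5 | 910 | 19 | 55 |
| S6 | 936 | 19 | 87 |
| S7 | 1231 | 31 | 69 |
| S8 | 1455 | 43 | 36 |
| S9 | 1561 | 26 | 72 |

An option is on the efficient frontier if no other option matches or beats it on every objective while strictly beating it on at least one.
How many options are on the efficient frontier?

3

S1: not dominated (best walk score).
S2: dominated by S8 (size 1455≥1375, commute 43≤55, walk score 36≥28).
S3: dominated by S7 (size 1231≥983, commute 31≤47, walk score 69≥48).
S4: dominated by S5 (size 910≥628, commute 19≤43, walk score 55≥53).
S5: dominated by S6 (size 936≥910, commute 19≤19, walk score 87≥55).
S6: not dominated.
S7: dominated by S9 (size 1561≥1231, commute 26≤31, walk score 72≥69).
S8: dominated by S9 (size 1561≥1455, commute 26≤43, walk score 72≥36).
S9: not dominated (best size).
Pareto-optimal: S1, S6, S9 → 3.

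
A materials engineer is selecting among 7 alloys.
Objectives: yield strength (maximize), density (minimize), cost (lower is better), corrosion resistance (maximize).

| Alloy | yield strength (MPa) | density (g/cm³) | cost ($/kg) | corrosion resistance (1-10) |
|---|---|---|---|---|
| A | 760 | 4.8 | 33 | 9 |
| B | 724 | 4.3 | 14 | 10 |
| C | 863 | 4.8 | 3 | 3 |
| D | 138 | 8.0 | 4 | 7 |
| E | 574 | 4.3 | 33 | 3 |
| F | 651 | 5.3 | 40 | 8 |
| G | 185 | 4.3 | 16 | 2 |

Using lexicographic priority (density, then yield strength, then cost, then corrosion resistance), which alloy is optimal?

B

First minimize density: best is 4.3, kept {B, E, G}.
Then maximize yield strength: best is 724, kept {B}.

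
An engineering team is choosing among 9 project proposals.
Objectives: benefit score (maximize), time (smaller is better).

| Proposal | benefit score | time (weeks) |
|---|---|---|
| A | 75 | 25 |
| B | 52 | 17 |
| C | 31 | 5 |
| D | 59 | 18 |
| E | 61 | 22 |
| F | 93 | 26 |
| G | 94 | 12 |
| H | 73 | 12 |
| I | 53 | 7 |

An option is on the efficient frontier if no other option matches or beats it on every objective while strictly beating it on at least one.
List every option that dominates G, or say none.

none

A: worse on benefit score (75 vs 94).
B: worse on benefit score (52 vs 94).
C: worse on benefit score (31 vs 94).
D: worse on benefit score (59 vs 94).
E: worse on benefit score (61 vs 94).
F: worse on benefit score (93 vs 94).
H: worse on benefit score (73 vs 94).
I: worse on benefit score (53 vs 94).
No option dominates G.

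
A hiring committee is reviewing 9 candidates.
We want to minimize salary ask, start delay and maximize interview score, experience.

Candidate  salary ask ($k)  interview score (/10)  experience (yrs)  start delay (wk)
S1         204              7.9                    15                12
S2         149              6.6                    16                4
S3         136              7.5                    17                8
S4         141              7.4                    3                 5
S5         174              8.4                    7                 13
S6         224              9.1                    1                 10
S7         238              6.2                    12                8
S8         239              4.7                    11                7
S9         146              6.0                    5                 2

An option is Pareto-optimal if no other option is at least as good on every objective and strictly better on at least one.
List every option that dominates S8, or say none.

S2: salary ask 149≤239, interview score 6.6≥4.7, experience 16≥11, start delay 4≤7 — dominates S8.
Others (S1, S3, S4, S5, S6, S7, S9) are each worse than S8 on at least one objective.

S2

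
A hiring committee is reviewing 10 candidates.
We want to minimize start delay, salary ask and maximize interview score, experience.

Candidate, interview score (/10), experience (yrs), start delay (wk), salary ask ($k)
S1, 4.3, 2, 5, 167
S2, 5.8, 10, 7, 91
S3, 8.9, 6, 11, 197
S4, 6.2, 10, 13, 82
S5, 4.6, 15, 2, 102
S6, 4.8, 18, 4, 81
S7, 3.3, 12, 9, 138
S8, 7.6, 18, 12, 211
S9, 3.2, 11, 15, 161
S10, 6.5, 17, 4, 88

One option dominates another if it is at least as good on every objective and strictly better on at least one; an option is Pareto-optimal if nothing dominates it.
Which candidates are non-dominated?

S3, S4, S5, S6, S8, S10

S1: dominated by S5 (interview score 4.6≥4.3, experience 15≥2, start delay 2≤5, salary ask 102≤167).
S2: dominated by S10 (interview score 6.5≥5.8, experience 17≥10, start delay 4≤7, salary ask 88≤91).
S3: not dominated (best interview score).
S4: not dominated.
S5: not dominated (best start delay).
S6: not dominated (best salary ask).
S7: dominated by S5 (interview score 4.6≥3.3, experience 15≥12, start delay 2≤9, salary ask 102≤138).
S8: not dominated.
S9: dominated by S5 (interview score 4.6≥3.2, experience 15≥11, start delay 2≤15, salary ask 102≤161).
S10: not dominated.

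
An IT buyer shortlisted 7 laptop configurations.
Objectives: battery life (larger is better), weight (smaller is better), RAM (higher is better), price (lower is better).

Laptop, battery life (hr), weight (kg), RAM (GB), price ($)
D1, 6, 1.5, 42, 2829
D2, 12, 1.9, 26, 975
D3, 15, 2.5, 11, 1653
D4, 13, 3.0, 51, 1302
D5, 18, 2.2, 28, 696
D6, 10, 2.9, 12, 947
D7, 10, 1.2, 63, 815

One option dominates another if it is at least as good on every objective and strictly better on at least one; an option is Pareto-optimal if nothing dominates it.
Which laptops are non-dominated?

D2, D4, D5, D7

D1: dominated by D7 (battery life 10≥6, weight 1.2≤1.5, RAM 63≥42, price 815≤2829).
D2: not dominated.
D3: dominated by D5 (battery life 18≥15, weight 2.2≤2.5, RAM 28≥11, price 696≤1653).
D4: not dominated.
D5: not dominated (best battery life).
D6: dominated by D5 (battery life 18≥10, weight 2.2≤2.9, RAM 28≥12, price 696≤947).
D7: not dominated (best weight).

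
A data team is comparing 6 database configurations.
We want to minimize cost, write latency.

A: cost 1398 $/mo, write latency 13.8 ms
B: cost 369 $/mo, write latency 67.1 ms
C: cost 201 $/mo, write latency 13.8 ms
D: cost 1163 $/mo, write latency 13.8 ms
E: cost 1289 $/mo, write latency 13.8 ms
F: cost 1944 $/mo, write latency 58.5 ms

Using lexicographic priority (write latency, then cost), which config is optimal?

C

First minimize write latency: best is 13.8, kept {A, C, D, E}.
Then minimize cost: best is 201, kept {C}.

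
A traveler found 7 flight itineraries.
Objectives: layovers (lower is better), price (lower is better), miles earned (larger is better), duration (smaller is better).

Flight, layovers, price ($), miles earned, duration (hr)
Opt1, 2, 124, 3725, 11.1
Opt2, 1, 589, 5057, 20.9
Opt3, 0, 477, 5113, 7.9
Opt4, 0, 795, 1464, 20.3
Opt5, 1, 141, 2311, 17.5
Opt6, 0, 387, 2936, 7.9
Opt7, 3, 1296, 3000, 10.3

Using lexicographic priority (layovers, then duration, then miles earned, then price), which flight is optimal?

Opt3

First minimize layovers: best is 0, kept {Opt3, Opt4, Opt6}.
Then minimize duration: best is 7.9, kept {Opt3, Opt6}.
Then maximize miles earned: best is 5113, kept {Opt3}.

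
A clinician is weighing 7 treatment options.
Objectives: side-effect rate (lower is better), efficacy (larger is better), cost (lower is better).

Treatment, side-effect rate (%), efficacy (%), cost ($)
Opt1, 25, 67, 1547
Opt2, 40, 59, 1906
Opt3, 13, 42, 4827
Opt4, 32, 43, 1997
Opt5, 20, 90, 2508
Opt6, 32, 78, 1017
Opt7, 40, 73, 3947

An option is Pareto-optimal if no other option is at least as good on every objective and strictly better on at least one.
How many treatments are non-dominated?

Opt1: not dominated.
Opt2: dominated by Opt1 (side-effect rate 25≤40, efficacy 67≥59, cost 1547≤1906).
Opt3: not dominated (best side-effect rate).
Opt4: dominated by Opt1 (side-effect rate 25≤32, efficacy 67≥43, cost 1547≤1997).
Opt5: not dominated (best efficacy).
Opt6: not dominated (best cost).
Opt7: dominated by Opt5 (side-effect rate 20≤40, efficacy 90≥73, cost 2508≤3947).
Pareto-optimal: Opt1, Opt3, Opt5, Opt6 → 4.

4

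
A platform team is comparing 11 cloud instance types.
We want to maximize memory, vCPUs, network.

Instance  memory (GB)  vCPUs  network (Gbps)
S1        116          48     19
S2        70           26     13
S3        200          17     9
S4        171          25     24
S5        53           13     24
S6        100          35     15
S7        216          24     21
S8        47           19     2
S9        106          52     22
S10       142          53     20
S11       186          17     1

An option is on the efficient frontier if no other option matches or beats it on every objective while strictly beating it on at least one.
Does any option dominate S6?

Yes

S1 vs S6: memory 116≥100, vCPUs 48≥35, network 19≥15 — S1 is at least as good on every objective and strictly better on at least one, so S1 dominates S6.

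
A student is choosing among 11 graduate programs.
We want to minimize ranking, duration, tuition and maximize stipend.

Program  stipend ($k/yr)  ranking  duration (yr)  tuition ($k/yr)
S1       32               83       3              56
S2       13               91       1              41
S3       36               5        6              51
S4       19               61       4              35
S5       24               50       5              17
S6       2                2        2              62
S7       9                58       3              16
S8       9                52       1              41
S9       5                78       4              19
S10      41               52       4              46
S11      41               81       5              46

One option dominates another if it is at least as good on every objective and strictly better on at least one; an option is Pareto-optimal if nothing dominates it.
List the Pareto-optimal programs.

S1: not dominated.
S2: not dominated.
S3: not dominated.
S4: not dominated.
S5: not dominated.
S6: not dominated (best ranking).
S7: not dominated (best tuition).
S8: not dominated.
S9: dominated by S7 (stipend 9≥5, ranking 58≤78, duration 3≤4, tuition 16≤19).
S10: not dominated.
S11: dominated by S10 (stipend 41≥41, ranking 52≤81, duration 4≤5, tuition 46≤46).

S1, S2, S3, S4, S5, S6, S7, S8, S10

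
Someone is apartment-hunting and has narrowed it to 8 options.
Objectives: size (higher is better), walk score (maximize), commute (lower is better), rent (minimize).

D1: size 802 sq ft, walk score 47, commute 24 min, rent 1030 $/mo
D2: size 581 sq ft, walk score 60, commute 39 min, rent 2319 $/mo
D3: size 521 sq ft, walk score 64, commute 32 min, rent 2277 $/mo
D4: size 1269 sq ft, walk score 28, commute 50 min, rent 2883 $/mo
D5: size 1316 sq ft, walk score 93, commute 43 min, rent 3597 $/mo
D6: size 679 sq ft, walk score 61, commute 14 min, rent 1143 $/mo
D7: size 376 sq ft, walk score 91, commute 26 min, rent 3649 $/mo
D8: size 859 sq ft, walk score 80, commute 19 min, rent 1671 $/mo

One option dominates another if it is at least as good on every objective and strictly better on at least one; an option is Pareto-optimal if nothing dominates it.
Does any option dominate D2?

Yes

D6 vs D2: size 679≥581, walk score 61≥60, commute 14≤39, rent 1143≤2319 — D6 is at least as good on every objective and strictly better on at least one, so D6 dominates D2.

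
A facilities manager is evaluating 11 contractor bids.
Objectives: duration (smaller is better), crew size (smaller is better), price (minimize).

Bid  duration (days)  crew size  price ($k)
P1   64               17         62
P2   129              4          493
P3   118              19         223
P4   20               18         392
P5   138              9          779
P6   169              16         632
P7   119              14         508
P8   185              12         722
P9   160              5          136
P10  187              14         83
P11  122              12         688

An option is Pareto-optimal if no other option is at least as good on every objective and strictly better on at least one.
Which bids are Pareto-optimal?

P1: not dominated (best price).
P2: not dominated (best crew size).
P3: dominated by P1 (duration 64≤118, crew size 17≤19, price 62≤223).
P4: not dominated (best duration).
P5: dominated by P2 (duration 129≤138, crew size 4≤9, price 493≤779).
P6: dominated by P2 (duration 129≤169, crew size 4≤16, price 493≤632).
P7: not dominated.
P8: dominated by P2 (duration 129≤185, crew size 4≤12, price 493≤722).
P9: not dominated.
P10: not dominated.
P11: not dominated.

P1, P2, P4, P7, P9, P10, P11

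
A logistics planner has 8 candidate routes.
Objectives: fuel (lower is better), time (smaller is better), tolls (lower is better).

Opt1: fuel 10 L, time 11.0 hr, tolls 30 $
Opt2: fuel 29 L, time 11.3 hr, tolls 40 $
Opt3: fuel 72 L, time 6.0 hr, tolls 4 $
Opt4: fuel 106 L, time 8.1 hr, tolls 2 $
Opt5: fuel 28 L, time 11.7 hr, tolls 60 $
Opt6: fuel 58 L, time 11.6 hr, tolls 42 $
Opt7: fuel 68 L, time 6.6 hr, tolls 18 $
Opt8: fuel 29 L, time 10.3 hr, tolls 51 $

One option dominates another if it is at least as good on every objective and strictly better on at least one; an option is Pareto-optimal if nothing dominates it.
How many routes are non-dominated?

Opt1: not dominated (best fuel).
Opt2: dominated by Opt1 (fuel 10≤29, time 11.0≤11.3, tolls 30≤40).
Opt3: not dominated (best time).
Opt4: not dominated (best tolls).
Opt5: dominated by Opt1 (fuel 10≤28, time 11.0≤11.7, tolls 30≤60).
Opt6: dominated by Opt1 (fuel 10≤58, time 11.0≤11.6, tolls 30≤42).
Opt7: not dominated.
Opt8: not dominated.
Pareto-optimal: Opt1, Opt3, Opt4, Opt7, Opt8 → 5.

5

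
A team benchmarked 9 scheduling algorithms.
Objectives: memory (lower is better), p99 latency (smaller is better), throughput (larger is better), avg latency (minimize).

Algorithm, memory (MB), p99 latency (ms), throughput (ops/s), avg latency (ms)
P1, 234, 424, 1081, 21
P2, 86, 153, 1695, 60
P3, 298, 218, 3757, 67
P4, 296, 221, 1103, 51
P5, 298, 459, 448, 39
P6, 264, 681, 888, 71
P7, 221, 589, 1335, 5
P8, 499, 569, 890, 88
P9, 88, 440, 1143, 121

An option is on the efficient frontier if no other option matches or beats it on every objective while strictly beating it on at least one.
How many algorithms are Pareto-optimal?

5

P1: not dominated.
P2: not dominated (best memory).
P3: not dominated (best throughput).
P4: not dominated.
P5: dominated by P1 (memory 234≤298, p99 latency 424≤459, throughput 1081≥448, avg latency 21≤39).
P6: dominated by P1 (memory 234≤264, p99 latency 424≤681, throughput 1081≥888, avg latency 21≤71).
P7: not dominated (best avg latency).
P8: dominated by P1 (memory 234≤499, p99 latency 424≤569, throughput 1081≥890, avg latency 21≤88).
P9: dominated by P2 (memory 86≤88, p99 latency 153≤440, throughput 1695≥1143, avg latency 60≤121).
Pareto-optimal: P1, P2, P3, P4, P7 → 5.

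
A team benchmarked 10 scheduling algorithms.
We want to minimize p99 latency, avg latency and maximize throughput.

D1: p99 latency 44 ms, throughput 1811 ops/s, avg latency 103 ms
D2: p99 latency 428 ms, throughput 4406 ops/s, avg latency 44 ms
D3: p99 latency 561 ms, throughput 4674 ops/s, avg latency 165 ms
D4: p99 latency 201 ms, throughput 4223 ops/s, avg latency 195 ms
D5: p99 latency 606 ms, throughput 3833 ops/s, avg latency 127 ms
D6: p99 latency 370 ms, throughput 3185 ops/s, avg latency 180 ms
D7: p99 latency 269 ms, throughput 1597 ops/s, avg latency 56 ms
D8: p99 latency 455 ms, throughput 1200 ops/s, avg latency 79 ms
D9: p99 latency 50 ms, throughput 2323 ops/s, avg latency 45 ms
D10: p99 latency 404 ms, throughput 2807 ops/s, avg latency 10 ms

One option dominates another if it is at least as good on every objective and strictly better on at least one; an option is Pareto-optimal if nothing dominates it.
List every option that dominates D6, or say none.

D1: worse on throughput (1811 vs 3185).
D2: worse on p99 latency (428 vs 370).
D3: worse on p99 latency (561 vs 370).
D4: worse on avg latency (195 vs 180).
D5: worse on p99 latency (606 vs 370).
D7: worse on throughput (1597 vs 3185).
D8: worse on p99 latency (455 vs 370).
D9: worse on throughput (2323 vs 3185).
D10: worse on p99 latency (404 vs 370).
No option dominates D6.

none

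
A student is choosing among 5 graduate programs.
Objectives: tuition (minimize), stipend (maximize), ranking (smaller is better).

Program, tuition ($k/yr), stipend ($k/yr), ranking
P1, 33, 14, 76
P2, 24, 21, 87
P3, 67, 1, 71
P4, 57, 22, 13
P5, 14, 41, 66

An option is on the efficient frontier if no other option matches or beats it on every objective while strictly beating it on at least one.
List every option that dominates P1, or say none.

P5: tuition 14≤33, stipend 41≥14, ranking 66≤76 — dominates P1.
Others (P2, P3, P4) are each worse than P1 on at least one objective.

P5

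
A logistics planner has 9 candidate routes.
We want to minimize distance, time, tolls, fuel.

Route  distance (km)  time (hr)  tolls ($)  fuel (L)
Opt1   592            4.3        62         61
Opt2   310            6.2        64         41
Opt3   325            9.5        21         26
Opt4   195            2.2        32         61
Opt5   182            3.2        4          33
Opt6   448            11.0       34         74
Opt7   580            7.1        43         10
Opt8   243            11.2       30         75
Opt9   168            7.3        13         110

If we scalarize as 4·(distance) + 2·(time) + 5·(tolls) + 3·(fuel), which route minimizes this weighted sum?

Opt5

Opt1: 4·592 + 2·4.3 + 5·62 + 3·61 = 2869.6
Opt2: 4·310 + 2·6.2 + 5·64 + 3·41 = 1695.4
Opt3: 4·325 + 2·9.5 + 5·21 + 3·26 = 1502.0
Opt4: 4·195 + 2·2.2 + 5·32 + 3·61 = 1127.4
Opt5: 4·182 + 2·3.2 + 5·4 + 3·33 = 853.4
Opt6: 4·448 + 2·11.0 + 5·34 + 3·74 = 2206.0
Opt7: 4·580 + 2·7.1 + 5·43 + 3·10 = 2579.2
Opt8: 4·243 + 2·11.2 + 5·30 + 3·75 = 1369.4
Opt9: 4·168 + 2·7.3 + 5·13 + 3·110 = 1081.6
Lowest: Opt5 at 853.4.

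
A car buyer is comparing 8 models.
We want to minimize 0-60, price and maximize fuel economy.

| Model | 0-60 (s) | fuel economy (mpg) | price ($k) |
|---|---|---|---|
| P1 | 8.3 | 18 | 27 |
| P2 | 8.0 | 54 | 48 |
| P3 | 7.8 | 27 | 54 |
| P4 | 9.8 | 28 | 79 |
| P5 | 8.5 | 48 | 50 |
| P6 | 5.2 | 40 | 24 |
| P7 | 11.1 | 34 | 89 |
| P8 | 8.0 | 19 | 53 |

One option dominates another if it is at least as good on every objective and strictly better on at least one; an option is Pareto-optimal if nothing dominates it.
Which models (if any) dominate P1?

P6: 0-60 5.2≤8.3, fuel economy 40≥18, price 24≤27 — dominates P1.
Others (P2, P3, P4, P5, P7, P8) are each worse than P1 on at least one objective.

P6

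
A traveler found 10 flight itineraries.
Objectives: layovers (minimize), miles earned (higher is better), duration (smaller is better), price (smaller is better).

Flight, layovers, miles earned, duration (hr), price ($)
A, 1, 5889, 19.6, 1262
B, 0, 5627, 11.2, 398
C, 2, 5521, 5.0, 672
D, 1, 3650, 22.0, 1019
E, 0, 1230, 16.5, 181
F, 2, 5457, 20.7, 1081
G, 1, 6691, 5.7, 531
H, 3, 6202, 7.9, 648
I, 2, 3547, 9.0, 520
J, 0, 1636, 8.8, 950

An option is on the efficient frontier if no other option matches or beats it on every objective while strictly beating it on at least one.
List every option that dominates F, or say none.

B: layovers 0≤2, miles earned 5627≥5457, duration 11.2≤20.7, price 398≤1081 — dominates F.
C: layovers 2≤2, miles earned 5521≥5457, duration 5.0≤20.7, price 672≤1081 — dominates F.
G: layovers 1≤2, miles earned 6691≥5457, duration 5.7≤20.7, price 531≤1081 — dominates F.
Others (A, D, E, H, I, J) are each worse than F on at least one objective.

B, C, G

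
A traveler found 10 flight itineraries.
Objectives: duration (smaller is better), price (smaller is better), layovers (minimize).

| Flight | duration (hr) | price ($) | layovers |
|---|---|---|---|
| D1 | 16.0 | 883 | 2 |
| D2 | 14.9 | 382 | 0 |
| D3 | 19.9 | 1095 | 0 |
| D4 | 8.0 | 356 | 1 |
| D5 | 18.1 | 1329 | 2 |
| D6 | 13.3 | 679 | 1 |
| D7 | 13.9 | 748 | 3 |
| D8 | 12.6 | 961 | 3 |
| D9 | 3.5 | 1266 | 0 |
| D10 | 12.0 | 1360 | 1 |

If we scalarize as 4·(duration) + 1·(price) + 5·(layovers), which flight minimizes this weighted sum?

D4

D1: 4·16.0 + 1·883 + 5·2 = 957.0
D2: 4·14.9 + 1·382 + 5·0 = 441.6
D3: 4·19.9 + 1·1095 + 5·0 = 1174.6
D4: 4·8.0 + 1·356 + 5·1 = 393.0
D5: 4·18.1 + 1·1329 + 5·2 = 1411.4
D6: 4·13.3 + 1·679 + 5·1 = 737.2
D7: 4·13.9 + 1·748 + 5·3 = 818.6
D8: 4·12.6 + 1·961 + 5·3 = 1026.4
D9: 4·3.5 + 1·1266 + 5·0 = 1280.0
D10: 4·12.0 + 1·1360 + 5·1 = 1413.0
Lowest: D4 at 393.0.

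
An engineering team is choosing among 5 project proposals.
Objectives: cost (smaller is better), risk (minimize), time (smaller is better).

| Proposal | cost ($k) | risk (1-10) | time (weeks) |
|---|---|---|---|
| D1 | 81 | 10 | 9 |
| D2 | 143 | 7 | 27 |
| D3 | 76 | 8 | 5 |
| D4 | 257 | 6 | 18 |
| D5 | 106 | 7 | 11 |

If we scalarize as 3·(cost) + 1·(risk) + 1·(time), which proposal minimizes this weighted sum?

D1: 3·81 + 1·10 + 1·9 = 262
D2: 3·143 + 1·7 + 1·27 = 463
D3: 3·76 + 1·8 + 1·5 = 241
D4: 3·257 + 1·6 + 1·18 = 795
D5: 3·106 + 1·7 + 1·11 = 336
Lowest: D3 at 241.

D3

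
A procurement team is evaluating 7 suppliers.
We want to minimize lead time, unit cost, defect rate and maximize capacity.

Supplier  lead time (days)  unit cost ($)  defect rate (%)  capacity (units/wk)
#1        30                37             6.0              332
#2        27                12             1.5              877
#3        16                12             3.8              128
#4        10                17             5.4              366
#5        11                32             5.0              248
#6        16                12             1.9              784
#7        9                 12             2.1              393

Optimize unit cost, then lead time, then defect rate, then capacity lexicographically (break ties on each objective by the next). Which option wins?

#7

First minimize unit cost: best is 12, kept {#2, #3, #6, #7}.
Then minimize lead time: best is 9, kept {#7}.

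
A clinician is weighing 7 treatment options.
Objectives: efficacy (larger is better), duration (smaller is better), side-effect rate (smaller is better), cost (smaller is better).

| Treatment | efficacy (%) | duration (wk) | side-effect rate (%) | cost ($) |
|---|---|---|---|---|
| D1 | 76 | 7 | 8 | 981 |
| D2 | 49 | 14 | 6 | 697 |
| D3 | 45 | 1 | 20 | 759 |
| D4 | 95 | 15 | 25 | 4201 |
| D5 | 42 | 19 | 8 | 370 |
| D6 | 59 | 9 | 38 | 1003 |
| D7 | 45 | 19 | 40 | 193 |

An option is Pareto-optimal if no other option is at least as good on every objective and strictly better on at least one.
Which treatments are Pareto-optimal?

D1, D2, D3, D4, D5, D7

D1: not dominated.
D2: not dominated (best side-effect rate).
D3: not dominated (best duration).
D4: not dominated (best efficacy).
D5: not dominated.
D6: dominated by D1 (efficacy 76≥59, duration 7≤9, side-effect rate 8≤38, cost 981≤1003).
D7: not dominated (best cost).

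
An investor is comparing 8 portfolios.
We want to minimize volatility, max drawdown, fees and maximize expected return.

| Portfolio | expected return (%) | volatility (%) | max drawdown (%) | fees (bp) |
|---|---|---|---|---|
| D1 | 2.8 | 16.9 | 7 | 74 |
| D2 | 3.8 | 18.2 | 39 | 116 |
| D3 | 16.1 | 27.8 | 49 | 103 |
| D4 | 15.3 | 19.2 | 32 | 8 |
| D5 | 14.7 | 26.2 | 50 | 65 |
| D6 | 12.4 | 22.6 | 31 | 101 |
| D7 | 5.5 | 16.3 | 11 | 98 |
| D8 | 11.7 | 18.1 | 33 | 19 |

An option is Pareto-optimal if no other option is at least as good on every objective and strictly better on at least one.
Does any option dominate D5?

Yes

D4 vs D5: expected return 15.3≥14.7, volatility 19.2≤26.2, max drawdown 32≤50, fees 8≤65 — D4 is at least as good on every objective and strictly better on at least one, so D4 dominates D5.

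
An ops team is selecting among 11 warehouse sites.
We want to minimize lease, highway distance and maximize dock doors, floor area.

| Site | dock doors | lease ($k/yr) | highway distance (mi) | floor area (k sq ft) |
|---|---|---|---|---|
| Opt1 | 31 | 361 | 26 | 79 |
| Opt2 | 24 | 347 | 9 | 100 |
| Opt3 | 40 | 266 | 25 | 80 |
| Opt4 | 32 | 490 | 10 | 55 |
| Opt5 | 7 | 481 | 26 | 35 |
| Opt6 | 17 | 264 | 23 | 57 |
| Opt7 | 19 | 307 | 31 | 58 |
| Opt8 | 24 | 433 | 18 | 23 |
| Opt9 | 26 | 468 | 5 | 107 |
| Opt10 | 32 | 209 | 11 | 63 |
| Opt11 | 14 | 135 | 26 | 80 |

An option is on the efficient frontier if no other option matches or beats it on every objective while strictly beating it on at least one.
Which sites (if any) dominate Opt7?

Opt3: dock doors 40≥19, lease 266≤307, highway distance 25≤31, floor area 80≥58 — dominates Opt7.
Opt10: dock doors 32≥19, lease 209≤307, highway distance 11≤31, floor area 63≥58 — dominates Opt7.
Others (Opt1, Opt2, Opt4, Opt5, Opt6, Opt8, Opt9, Opt11) are each worse than Opt7 on at least one objective.

Opt3, Opt10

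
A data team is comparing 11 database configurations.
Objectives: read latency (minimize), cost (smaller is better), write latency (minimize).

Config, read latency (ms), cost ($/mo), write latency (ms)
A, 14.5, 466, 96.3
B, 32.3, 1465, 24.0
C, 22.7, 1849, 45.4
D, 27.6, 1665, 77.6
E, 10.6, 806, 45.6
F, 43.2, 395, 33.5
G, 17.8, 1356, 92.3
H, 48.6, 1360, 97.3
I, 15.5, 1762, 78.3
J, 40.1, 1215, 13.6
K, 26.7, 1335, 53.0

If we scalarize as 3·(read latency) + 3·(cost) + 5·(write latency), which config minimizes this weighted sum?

A: 3·14.5 + 3·466 + 5·96.3 = 1923.0
B: 3·32.3 + 3·1465 + 5·24.0 = 4611.9
C: 3·22.7 + 3·1849 + 5·45.4 = 5842.1
D: 3·27.6 + 3·1665 + 5·77.6 = 5465.8
E: 3·10.6 + 3·806 + 5·45.6 = 2677.8
F: 3·43.2 + 3·395 + 5·33.5 = 1482.1
G: 3·17.8 + 3·1356 + 5·92.3 = 4582.9
H: 3·48.6 + 3·1360 + 5·97.3 = 4712.3
I: 3·15.5 + 3·1762 + 5·78.3 = 5724.0
J: 3·40.1 + 3·1215 + 5·13.6 = 3833.3
K: 3·26.7 + 3·1335 + 5·53.0 = 4350.1
Lowest: F at 1482.1.

F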